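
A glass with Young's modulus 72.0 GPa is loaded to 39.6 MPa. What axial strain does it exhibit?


Rearrange E = sigma / epsilon:
  epsilon = sigma / E
  E (MPa) = 72.0 * 1000 = 72000
  epsilon = 39.6 / 72000 = 0.00055

0.00055


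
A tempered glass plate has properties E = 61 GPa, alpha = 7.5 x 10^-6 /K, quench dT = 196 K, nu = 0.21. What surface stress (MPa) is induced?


Tempering stress: sigma = E * alpha * dT / (1 - nu)
  E (MPa) = 61 * 1000 = 61000
  Numerator = 61000 * (7.5 x 10^-6) * 196 = 89.67
  Denominator = 1 - 0.21 = 0.79
  sigma = 89.67 / 0.79 = 113.5 MPa

113.5 MPa


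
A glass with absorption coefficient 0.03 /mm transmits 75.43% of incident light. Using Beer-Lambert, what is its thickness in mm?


Rearrange T = exp(-alpha * thickness):
  thickness = -ln(T) / alpha
  T = 75.43/100 = 0.7543
  ln(T) = -0.28197
  -ln(T) = 0.28197
  thickness = 0.28197 / 0.03 = 9.4 mm

9.4 mm


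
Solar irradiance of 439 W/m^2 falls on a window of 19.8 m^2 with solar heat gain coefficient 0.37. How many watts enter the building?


Solar heat gain: Q = Area * SHGC * Irradiance
  Q = 19.8 * 0.37 * 439 = 3216.1 W

3216.1 W


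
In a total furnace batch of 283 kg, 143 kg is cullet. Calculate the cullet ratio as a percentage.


Cullet ratio = (cullet mass / total batch mass) * 100
  Ratio = 143 / 283 * 100 = 50.53%

50.53%


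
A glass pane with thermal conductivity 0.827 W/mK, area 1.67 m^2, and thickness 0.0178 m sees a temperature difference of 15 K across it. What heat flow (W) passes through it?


Fourier's law: Q = k * A * dT / t
  Q = 0.827 * 1.67 * 15 / 0.0178
  Q = 20.71635 / 0.0178 = 1163.8 W

1163.8 W


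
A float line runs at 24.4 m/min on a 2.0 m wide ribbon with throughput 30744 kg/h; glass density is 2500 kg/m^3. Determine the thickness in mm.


Ribbon cross-section from mass balance:
  Volume rate = throughput / density = 30744 / 2500 = 12.2976 m^3/h
  thickness = volume rate / (speed * 60 * width), i.e.
  thickness = throughput / (60 * speed * width * density) * 1000
  thickness = 30744 / (60 * 24.4 * 2.0 * 2500) * 1000 = 4.2 mm

4.2 mm


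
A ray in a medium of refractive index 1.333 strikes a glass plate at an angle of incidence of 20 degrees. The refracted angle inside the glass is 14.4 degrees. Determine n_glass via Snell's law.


Apply Snell's law: n1 * sin(theta1) = n2 * sin(theta2)
  n2 = n1 * sin(theta1) / sin(theta2)
  sin(20) = 0.34202
  sin(14.4) = 0.24869
  n2 = 1.333 * 0.34202 / 0.24869 = 1.8333

1.8333


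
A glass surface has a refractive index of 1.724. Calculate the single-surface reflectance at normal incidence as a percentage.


Fresnel reflectance at normal incidence:
  R = ((n - 1)/(n + 1))^2
  (n - 1)/(n + 1) = (1.724 - 1)/(1.724 + 1) = 0.265786
  R = 0.265786^2 = 0.0706422
  R(%) = 0.0706422 * 100 = 7.064%

7.064%


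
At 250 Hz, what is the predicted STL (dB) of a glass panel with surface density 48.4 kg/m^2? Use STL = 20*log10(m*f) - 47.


Mass law: STL = 20 * log10(m * f) - 47
  m * f = 48.4 * 250 = 12100
  log10(12100) = 4.08279
  STL = 20 * 4.08279 - 47 = 81.6558 - 47 = 34.7 dB

34.7 dB


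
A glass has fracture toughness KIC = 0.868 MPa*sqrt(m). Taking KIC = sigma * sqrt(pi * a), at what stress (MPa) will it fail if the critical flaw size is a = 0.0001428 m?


Rearrange KIC = sigma * sqrt(pi * a):
  sigma = KIC / sqrt(pi * a)
  sqrt(pi * 0.0001428) = 0.021181
  sigma = 0.868 / 0.021181 = 40.98 MPa

40.98 MPa


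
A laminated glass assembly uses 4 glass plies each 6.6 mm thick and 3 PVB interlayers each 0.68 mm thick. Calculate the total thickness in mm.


Total thickness = glass contribution + PVB contribution
  Glass: 4 * 6.6 = 26.4 mm
  PVB: 3 * 0.68 = 2.04 mm
  Total = 26.4 + 2.04 = 28.44 mm

28.44 mm


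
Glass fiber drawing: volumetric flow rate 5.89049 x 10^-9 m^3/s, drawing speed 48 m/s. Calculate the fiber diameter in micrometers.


Cross-sectional area from continuity:
  A = Q / v = 5.89049 x 10^-9 / 48 = 1.227185 x 10^-10 m^2
Diameter from circular cross-section:
  d = sqrt(4A / pi) * 10^6 (m -> um)
  d = sqrt(4 * 1.227185 x 10^-10 / pi) * 10^6 = 12.5 um

12.5 um


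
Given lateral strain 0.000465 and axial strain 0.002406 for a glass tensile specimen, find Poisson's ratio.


Poisson's ratio: nu = lateral strain / axial strain
  nu = 0.000465 / 0.002406 = 0.1933

0.1933


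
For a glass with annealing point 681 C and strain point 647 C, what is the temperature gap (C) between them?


Gap = T_anneal - T_strain:
  gap = 681 - 647 = 34 C

34 C


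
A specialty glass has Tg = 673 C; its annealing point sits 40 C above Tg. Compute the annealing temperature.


The annealing temperature is Tg plus the offset:
  T_anneal = 673 + 40 = 713 C

713 C


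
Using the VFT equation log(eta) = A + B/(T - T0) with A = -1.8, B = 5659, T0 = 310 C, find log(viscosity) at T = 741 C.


VFT equation: log(eta) = A + B / (T - T0)
  T - T0 = 741 - 310 = 431
  B / (T - T0) = 5659 / 431 = 13.13
  log(eta) = -1.8 + 13.13 = 11.33

11.33


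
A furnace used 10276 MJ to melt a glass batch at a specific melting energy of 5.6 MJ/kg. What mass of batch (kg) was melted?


Rearrange E = m * s for m:
  m = E / s
  m = 10276 / 5.6 = 1835.0 kg

1835.0 kg


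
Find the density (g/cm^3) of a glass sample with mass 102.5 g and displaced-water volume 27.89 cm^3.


Use the definition of density:
  rho = mass / volume
  rho = 102.5 / 27.89 = 3.675 g/cm^3

3.675 g/cm^3


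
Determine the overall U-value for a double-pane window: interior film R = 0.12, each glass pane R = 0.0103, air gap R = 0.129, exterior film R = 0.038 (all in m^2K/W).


Total thermal resistance (series):
  R_total = R_in + R_glass + R_air + R_glass + R_out
  R_total = 0.12 + 0.0103 + 0.129 + 0.0103 + 0.038 = 0.3076 m^2K/W
U-value = 1 / R_total = 1 / 0.3076 = 3.251 W/m^2K

3.251 W/m^2K


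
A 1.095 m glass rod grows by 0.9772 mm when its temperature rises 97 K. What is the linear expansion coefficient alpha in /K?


Rearrange dL = alpha * L0 * dT for alpha:
  alpha = dL / (L0 * dT)
  alpha = (0.9772 / 1000) / (1.095 * 97) = 0.0000092 /K = 9.2 x 10^-6 /K

9.2 x 10^-6 /K


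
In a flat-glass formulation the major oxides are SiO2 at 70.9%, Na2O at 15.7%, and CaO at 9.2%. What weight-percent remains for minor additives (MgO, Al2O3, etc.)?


Sum the three major oxides:
  SiO2 + Na2O + CaO = 70.9 + 15.7 + 9.2 = 95.8%
Subtract from 100%:
  Others = 100 - 95.8 = 4.2%

4.2%


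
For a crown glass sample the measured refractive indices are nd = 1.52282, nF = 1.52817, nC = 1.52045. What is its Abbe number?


Abbe number formula: Vd = (nd - 1) / (nF - nC)
  nd - 1 = 1.52282 - 1 = 0.52282
  nF - nC = 1.52817 - 1.52045 = 0.00772
  Vd = 0.52282 / 0.00772 = 67.72

67.72


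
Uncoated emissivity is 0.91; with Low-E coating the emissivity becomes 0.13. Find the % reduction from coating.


Percentage reduction = (1 - coated/uncoated) * 100
  Ratio = 0.13 / 0.91 = 0.1429
  Reduction = (1 - 0.1429) * 100 = 85.7%

85.7%


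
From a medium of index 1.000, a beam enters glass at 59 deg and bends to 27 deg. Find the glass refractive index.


Apply Snell's law: n1 * sin(theta1) = n2 * sin(theta2)
  n2 = n1 * sin(theta1) / sin(theta2)
  sin(59) = 0.857167
  sin(27) = 0.45399
  n2 = 1.000 * 0.857167 / 0.45399 = 1.8881

1.8881


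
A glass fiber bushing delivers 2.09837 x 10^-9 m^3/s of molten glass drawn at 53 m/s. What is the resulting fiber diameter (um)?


Cross-sectional area from continuity:
  A = Q / v = 2.09837 x 10^-9 / 53 = 3.959189 x 10^-11 m^2
Diameter from circular cross-section:
  d = sqrt(4A / pi) * 10^6 (m -> um)
  d = sqrt(4 * 3.959189 x 10^-11 / pi) * 10^6 = 7.1 um

7.1 um


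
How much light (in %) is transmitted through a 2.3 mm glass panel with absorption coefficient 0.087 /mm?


Beer-Lambert law: T = exp(-alpha * thickness)
  exponent = -0.087 * 2.3 = -0.2001
  T = exp(-0.2001) = 0.8186
  Percentage = 0.8186 * 100 = 81.86%

81.86%


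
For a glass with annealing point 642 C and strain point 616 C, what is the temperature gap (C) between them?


Gap = T_anneal - T_strain:
  gap = 642 - 616 = 26 C

26 C


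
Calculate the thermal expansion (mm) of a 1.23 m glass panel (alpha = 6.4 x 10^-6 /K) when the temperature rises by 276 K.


Thermal expansion formula: dL = alpha * L0 * dT
  dL = (6.4 x 10^-6) * 1.23 * 276 = 0.00217267 m
Convert to mm: 0.00217267 * 1000 = 2.1727 mm

2.1727 mm


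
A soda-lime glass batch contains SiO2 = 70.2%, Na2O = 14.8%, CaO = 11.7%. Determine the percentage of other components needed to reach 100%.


Sum the three major oxides:
  SiO2 + Na2O + CaO = 70.2 + 14.8 + 11.7 = 96.7%
Subtract from 100%:
  Others = 100 - 96.7 = 3.3%

3.3%


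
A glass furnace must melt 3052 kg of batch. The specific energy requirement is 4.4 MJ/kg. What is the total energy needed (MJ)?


Total energy = mass * specific energy
  E = 3052 * 4.4 = 13428.8 MJ

13428.8 MJ


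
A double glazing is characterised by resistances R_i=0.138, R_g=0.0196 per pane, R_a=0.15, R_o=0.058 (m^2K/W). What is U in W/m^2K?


Total thermal resistance (series):
  R_total = R_in + R_glass + R_air + R_glass + R_out
  R_total = 0.138 + 0.0196 + 0.15 + 0.0196 + 0.058 = 0.3852 m^2K/W
U-value = 1 / R_total = 1 / 0.3852 = 2.596 W/m^2K

2.596 W/m^2K


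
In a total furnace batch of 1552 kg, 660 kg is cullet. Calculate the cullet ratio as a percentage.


Cullet ratio = (cullet mass / total batch mass) * 100
  Ratio = 660 / 1552 * 100 = 42.53%

42.53%


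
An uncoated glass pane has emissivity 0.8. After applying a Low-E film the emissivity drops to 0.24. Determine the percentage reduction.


Percentage reduction = (1 - coated/uncoated) * 100
  Ratio = 0.24 / 0.8 = 0.3
  Reduction = (1 - 0.3) * 100 = 70.0%

70.0%


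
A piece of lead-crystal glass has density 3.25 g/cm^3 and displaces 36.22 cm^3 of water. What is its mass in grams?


Rearrange rho = m / V:
  m = rho * V
  m = 3.25 * 36.22 = 117.715 g

117.715 g


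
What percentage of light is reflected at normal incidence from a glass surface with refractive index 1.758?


Fresnel reflectance at normal incidence:
  R = ((n - 1)/(n + 1))^2
  (n - 1)/(n + 1) = (1.758 - 1)/(1.758 + 1) = 0.274837
  R = 0.274837^2 = 0.0755354
  R(%) = 0.0755354 * 100 = 7.554%

7.554%


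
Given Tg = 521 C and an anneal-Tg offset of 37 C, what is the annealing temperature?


The annealing temperature is Tg plus the offset:
  T_anneal = 521 + 37 = 558 C

558 C


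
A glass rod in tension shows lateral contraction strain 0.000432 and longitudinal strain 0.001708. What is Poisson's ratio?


Poisson's ratio: nu = lateral strain / axial strain
  nu = 0.000432 / 0.001708 = 0.2529

0.2529


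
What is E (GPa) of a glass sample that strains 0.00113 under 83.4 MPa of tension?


Young's modulus: E = stress / strain
  E = 83.4 MPa / 0.00113 = 73805.31 MPa
Convert to GPa: 73805.31 / 1000 = 73.81 GPa

73.81 GPa


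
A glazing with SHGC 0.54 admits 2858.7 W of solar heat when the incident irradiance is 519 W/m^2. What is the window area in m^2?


Rearrange Q = Area * SHGC * Irradiance:
  Area = Q / (SHGC * Irradiance)
  Area = 2858.7 / (0.54 * 519) = 10.2 m^2

10.2 m^2


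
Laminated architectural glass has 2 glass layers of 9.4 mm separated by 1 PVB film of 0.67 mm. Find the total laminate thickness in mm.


Total thickness = glass contribution + PVB contribution
  Glass: 2 * 9.4 = 18.8 mm
  PVB: 1 * 0.67 = 0.67 mm
  Total = 18.8 + 0.67 = 19.47 mm

19.47 mm


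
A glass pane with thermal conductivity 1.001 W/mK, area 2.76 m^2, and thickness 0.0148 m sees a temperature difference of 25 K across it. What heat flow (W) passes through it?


Fourier's law: Q = k * A * dT / t
  Q = 1.001 * 2.76 * 25 / 0.0148
  Q = 69.069 / 0.0148 = 4666.8 W

4666.8 W


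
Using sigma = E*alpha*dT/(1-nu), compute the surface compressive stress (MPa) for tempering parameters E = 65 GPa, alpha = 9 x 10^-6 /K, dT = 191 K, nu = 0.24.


Tempering stress: sigma = E * alpha * dT / (1 - nu)
  E (MPa) = 65 * 1000 = 65000
  Numerator = 65000 * (9 x 10^-6) * 191 = 111.735
  Denominator = 1 - 0.24 = 0.76
  sigma = 111.735 / 0.76 = 147.0 MPa

147.0 MPa


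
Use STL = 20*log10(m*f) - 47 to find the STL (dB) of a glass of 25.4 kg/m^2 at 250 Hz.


Mass law: STL = 20 * log10(m * f) - 47
  m * f = 25.4 * 250 = 6350
  log10(6350) = 3.80277
  STL = 20 * 3.80277 - 47 = 76.0554 - 47 = 29.1 dB

29.1 dB


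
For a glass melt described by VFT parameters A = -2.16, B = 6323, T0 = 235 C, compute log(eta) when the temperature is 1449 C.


VFT equation: log(eta) = A + B / (T - T0)
  T - T0 = 1449 - 235 = 1214
  B / (T - T0) = 6323 / 1214 = 5.208
  log(eta) = -2.16 + 5.208 = 3.048

3.048


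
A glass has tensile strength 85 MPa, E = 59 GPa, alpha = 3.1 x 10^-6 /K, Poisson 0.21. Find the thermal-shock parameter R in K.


Thermal shock resistance: R = sigma * (1 - nu) / (E * alpha)
  Numerator = 85 * (1 - 0.21) = 67.15
  Denominator = 59 * 1000 * (3.1 x 10^-6) = 0.1829
  R = 67.15 / 0.1829 = 367.1 K

367.1 K


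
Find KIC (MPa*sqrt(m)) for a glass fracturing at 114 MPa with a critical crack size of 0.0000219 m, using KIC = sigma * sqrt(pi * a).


Fracture toughness: KIC = sigma * sqrt(pi * a)
  pi * a = pi * 0.0000219 = 0.000068801
  sqrt(pi * a) = 0.008295
  KIC = 114 * 0.008295 = 0.946 MPa*sqrt(m)

0.946 MPa*sqrt(m)


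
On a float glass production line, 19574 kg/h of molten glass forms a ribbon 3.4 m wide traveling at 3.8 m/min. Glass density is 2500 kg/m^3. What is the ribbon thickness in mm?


Ribbon cross-section from mass balance:
  Volume rate = throughput / density = 19574 / 2500 = 7.8296 m^3/h
  thickness = volume rate / (speed * 60 * width), i.e.
  thickness = throughput / (60 * speed * width * density) * 1000
  thickness = 19574 / (60 * 3.8 * 3.4 * 2500) * 1000 = 10.1 mm

10.1 mm


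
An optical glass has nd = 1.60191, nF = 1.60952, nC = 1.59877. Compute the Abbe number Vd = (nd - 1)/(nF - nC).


Abbe number formula: Vd = (nd - 1) / (nF - nC)
  nd - 1 = 1.60191 - 1 = 0.60191
  nF - nC = 1.60952 - 1.59877 = 0.01075
  Vd = 0.60191 / 0.01075 = 55.99

55.99


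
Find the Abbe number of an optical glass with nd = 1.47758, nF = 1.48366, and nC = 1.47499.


Abbe number formula: Vd = (nd - 1) / (nF - nC)
  nd - 1 = 1.47758 - 1 = 0.47758
  nF - nC = 1.48366 - 1.47499 = 0.00867
  Vd = 0.47758 / 0.00867 = 55.08

55.08


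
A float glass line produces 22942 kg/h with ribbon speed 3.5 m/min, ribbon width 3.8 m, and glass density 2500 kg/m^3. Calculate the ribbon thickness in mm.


Ribbon cross-section from mass balance:
  Volume rate = throughput / density = 22942 / 2500 = 9.1768 m^3/h
  thickness = volume rate / (speed * 60 * width), i.e.
  thickness = throughput / (60 * speed * width * density) * 1000
  thickness = 22942 / (60 * 3.5 * 3.8 * 2500) * 1000 = 11.5 mm

11.5 mm


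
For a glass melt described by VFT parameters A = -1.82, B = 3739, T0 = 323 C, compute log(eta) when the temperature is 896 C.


VFT equation: log(eta) = A + B / (T - T0)
  T - T0 = 896 - 323 = 573
  B / (T - T0) = 3739 / 573 = 6.525
  log(eta) = -1.82 + 6.525 = 4.705

4.705


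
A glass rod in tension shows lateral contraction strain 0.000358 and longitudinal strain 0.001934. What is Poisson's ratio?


Poisson's ratio: nu = lateral strain / axial strain
  nu = 0.000358 / 0.001934 = 0.1851

0.1851


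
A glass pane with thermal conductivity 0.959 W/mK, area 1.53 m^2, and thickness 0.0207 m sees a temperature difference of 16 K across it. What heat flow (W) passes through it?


Fourier's law: Q = k * A * dT / t
  Q = 0.959 * 1.53 * 16 / 0.0207
  Q = 23.47632 / 0.0207 = 1134.1 W

1134.1 W


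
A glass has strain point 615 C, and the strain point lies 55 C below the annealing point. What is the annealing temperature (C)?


T_anneal = T_strain + gap:
  T_anneal = 615 + 55 = 670 C

670 C


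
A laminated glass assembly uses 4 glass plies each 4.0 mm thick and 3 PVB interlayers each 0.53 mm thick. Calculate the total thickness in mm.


Total thickness = glass contribution + PVB contribution
  Glass: 4 * 4.0 = 16.0 mm
  PVB: 3 * 0.53 = 1.59 mm
  Total = 16.0 + 1.59 = 17.59 mm

17.59 mm


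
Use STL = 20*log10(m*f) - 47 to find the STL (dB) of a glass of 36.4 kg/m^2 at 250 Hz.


Mass law: STL = 20 * log10(m * f) - 47
  m * f = 36.4 * 250 = 9100
  log10(9100) = 3.95904
  STL = 20 * 3.95904 - 47 = 79.1808 - 47 = 32.2 dB

32.2 dB


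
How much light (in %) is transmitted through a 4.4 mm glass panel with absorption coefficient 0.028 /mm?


Beer-Lambert law: T = exp(-alpha * thickness)
  exponent = -0.028 * 4.4 = -0.1232
  T = exp(-0.1232) = 0.8841
  Percentage = 0.8841 * 100 = 88.41%

88.41%


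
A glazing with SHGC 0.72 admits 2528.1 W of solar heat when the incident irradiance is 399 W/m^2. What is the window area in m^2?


Rearrange Q = Area * SHGC * Irradiance:
  Area = Q / (SHGC * Irradiance)
  Area = 2528.1 / (0.72 * 399) = 8.8 m^2

8.8 m^2


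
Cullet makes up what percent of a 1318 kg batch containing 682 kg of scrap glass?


Cullet ratio = (cullet mass / total batch mass) * 100
  Ratio = 682 / 1318 * 100 = 51.75%

51.75%


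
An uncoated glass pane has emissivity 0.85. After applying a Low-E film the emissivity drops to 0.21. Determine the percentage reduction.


Percentage reduction = (1 - coated/uncoated) * 100
  Ratio = 0.21 / 0.85 = 0.2471
  Reduction = (1 - 0.2471) * 100 = 75.3%

75.3%


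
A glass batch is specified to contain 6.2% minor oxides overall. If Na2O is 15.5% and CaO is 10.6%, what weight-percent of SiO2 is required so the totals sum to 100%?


Known pieces sum to 100%:
  SiO2 = 100 - (others + Na2O + CaO)
  SiO2 = 100 - (6.2 + 15.5 + 10.6) = 67.7%

67.7%


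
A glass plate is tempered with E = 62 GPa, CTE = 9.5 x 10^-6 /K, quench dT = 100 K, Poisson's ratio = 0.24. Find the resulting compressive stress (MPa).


Tempering stress: sigma = E * alpha * dT / (1 - nu)
  E (MPa) = 62 * 1000 = 62000
  Numerator = 62000 * (9.5 x 10^-6) * 100 = 58.9
  Denominator = 1 - 0.24 = 0.76
  sigma = 58.9 / 0.76 = 77.5 MPa

77.5 MPa


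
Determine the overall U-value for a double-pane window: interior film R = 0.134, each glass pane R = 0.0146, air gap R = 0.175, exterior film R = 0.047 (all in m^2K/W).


Total thermal resistance (series):
  R_total = R_in + R_glass + R_air + R_glass + R_out
  R_total = 0.134 + 0.0146 + 0.175 + 0.0146 + 0.047 = 0.3852 m^2K/W
U-value = 1 / R_total = 1 / 0.3852 = 2.596 W/m^2K

2.596 W/m^2K


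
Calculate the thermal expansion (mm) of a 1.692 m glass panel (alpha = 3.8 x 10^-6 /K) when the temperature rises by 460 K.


Thermal expansion formula: dL = alpha * L0 * dT
  dL = (3.8 x 10^-6) * 1.692 * 460 = 0.00295762 m
Convert to mm: 0.00295762 * 1000 = 2.9576 mm

2.9576 mm


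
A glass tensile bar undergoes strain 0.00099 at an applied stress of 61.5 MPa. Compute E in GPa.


Young's modulus: E = stress / strain
  E = 61.5 MPa / 0.00099 = 62121.21 MPa
Convert to GPa: 62121.21 / 1000 = 62.12 GPa

62.12 GPa


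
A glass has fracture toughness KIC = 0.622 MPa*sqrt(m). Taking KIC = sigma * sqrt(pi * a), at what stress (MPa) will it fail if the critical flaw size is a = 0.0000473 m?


Rearrange KIC = sigma * sqrt(pi * a):
  sigma = KIC / sqrt(pi * a)
  sqrt(pi * 0.0000473) = 0.01219
  sigma = 0.622 / 0.01219 = 51.03 MPa

51.03 MPa


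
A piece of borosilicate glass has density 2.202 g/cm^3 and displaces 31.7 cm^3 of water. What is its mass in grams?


Rearrange rho = m / V:
  m = rho * V
  m = 2.202 * 31.7 = 69.803 g

69.803 g


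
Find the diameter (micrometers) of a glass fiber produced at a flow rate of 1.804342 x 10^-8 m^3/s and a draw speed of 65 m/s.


Cross-sectional area from continuity:
  A = Q / v = 1.804342 x 10^-8 / 65 = 2.775911 x 10^-10 m^2
Diameter from circular cross-section:
  d = sqrt(4A / pi) * 10^6 (m -> um)
  d = sqrt(4 * 2.775911 x 10^-10 / pi) * 10^6 = 18.8 um

18.8 um


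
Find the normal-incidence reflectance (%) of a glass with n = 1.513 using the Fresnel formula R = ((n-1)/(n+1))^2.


Fresnel reflectance at normal incidence:
  R = ((n - 1)/(n + 1))^2
  (n - 1)/(n + 1) = (1.513 - 1)/(1.513 + 1) = 0.204138
  R = 0.204138^2 = 0.0416723
  R(%) = 0.0416723 * 100 = 4.167%

4.167%


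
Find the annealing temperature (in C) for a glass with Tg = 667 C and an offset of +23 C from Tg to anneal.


The annealing temperature is Tg plus the offset:
  T_anneal = 667 + 23 = 690 C

690 C


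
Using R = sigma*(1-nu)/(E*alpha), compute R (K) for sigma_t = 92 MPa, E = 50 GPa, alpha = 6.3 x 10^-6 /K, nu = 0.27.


Thermal shock resistance: R = sigma * (1 - nu) / (E * alpha)
  Numerator = 92 * (1 - 0.27) = 67.16
  Denominator = 50 * 1000 * (6.3 x 10^-6) = 0.315
  R = 67.16 / 0.315 = 213.2 K

213.2 K


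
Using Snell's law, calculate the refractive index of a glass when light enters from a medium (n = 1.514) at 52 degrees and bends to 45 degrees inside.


Apply Snell's law: n1 * sin(theta1) = n2 * sin(theta2)
  n2 = n1 * sin(theta1) / sin(theta2)
  sin(52) = 0.788011
  sin(45) = 0.707107
  n2 = 1.514 * 0.788011 / 0.707107 = 1.6872

1.6872


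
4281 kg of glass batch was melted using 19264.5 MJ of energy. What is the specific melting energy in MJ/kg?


Rearrange E = m * s for s:
  s = E / m
  s = 19264.5 / 4281 = 4.5 MJ/kg

4.5 MJ/kg


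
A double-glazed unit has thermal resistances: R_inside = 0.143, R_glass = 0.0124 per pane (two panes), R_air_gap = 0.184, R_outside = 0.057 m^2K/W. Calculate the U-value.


Total thermal resistance (series):
  R_total = R_in + R_glass + R_air + R_glass + R_out
  R_total = 0.143 + 0.0124 + 0.184 + 0.0124 + 0.057 = 0.4088 m^2K/W
U-value = 1 / R_total = 1 / 0.4088 = 2.446 W/m^2K

2.446 W/m^2K


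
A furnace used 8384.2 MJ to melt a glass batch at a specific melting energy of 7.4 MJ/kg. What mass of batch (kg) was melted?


Rearrange E = m * s for m:
  m = E / s
  m = 8384.2 / 7.4 = 1133.0 kg

1133.0 kg


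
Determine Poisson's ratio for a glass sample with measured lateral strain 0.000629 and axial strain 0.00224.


Poisson's ratio: nu = lateral strain / axial strain
  nu = 0.000629 / 0.00224 = 0.2808

0.2808


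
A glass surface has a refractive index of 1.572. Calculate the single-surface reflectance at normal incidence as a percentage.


Fresnel reflectance at normal incidence:
  R = ((n - 1)/(n + 1))^2
  (n - 1)/(n + 1) = (1.572 - 1)/(1.572 + 1) = 0.222395
  R = 0.222395^2 = 0.0494595
  R(%) = 0.0494595 * 100 = 4.946%

4.946%


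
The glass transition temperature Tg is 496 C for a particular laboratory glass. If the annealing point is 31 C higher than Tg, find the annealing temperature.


The annealing temperature is Tg plus the offset:
  T_anneal = 496 + 31 = 527 C

527 C


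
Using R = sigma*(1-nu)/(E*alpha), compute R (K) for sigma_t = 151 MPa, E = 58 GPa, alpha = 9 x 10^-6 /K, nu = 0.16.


Thermal shock resistance: R = sigma * (1 - nu) / (E * alpha)
  Numerator = 151 * (1 - 0.16) = 126.84
  Denominator = 58 * 1000 * (9 x 10^-6) = 0.522
  R = 126.84 / 0.522 = 243.0 K

243.0 K


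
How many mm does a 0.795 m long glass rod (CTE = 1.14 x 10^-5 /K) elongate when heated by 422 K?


Thermal expansion formula: dL = alpha * L0 * dT
  dL = (1.14 x 10^-5) * 0.795 * 422 = 0.00382459 m
Convert to mm: 0.00382459 * 1000 = 3.8246 mm

3.8246 mm


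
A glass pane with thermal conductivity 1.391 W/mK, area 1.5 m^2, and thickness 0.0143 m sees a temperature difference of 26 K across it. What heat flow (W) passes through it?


Fourier's law: Q = k * A * dT / t
  Q = 1.391 * 1.5 * 26 / 0.0143
  Q = 54.249 / 0.0143 = 3793.6 W

3793.6 W


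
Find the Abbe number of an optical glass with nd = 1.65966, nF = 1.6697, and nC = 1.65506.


Abbe number formula: Vd = (nd - 1) / (nF - nC)
  nd - 1 = 1.65966 - 1 = 0.65966
  nF - nC = 1.6697 - 1.65506 = 0.01464
  Vd = 0.65966 / 0.01464 = 45.06

45.06


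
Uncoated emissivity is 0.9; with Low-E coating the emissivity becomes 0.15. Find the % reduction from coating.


Percentage reduction = (1 - coated/uncoated) * 100
  Ratio = 0.15 / 0.9 = 0.1667
  Reduction = (1 - 0.1667) * 100 = 83.3%

83.3%


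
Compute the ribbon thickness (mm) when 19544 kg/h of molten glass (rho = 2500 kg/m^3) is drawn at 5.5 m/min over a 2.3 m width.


Ribbon cross-section from mass balance:
  Volume rate = throughput / density = 19544 / 2500 = 7.8176 m^3/h
  thickness = volume rate / (speed * 60 * width), i.e.
  thickness = throughput / (60 * speed * width * density) * 1000
  thickness = 19544 / (60 * 5.5 * 2.3 * 2500) * 1000 = 10.3 mm

10.3 mm


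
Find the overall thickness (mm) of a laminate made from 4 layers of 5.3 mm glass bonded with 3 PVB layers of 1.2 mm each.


Total thickness = glass contribution + PVB contribution
  Glass: 4 * 5.3 = 21.2 mm
  PVB: 3 * 1.2 = 3.6 mm
  Total = 21.2 + 3.6 = 24.8 mm

24.8 mm


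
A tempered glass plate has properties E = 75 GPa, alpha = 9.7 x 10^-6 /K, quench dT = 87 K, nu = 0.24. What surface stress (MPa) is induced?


Tempering stress: sigma = E * alpha * dT / (1 - nu)
  E (MPa) = 75 * 1000 = 75000
  Numerator = 75000 * (9.7 x 10^-6) * 87 = 63.2925
  Denominator = 1 - 0.24 = 0.76
  sigma = 63.2925 / 0.76 = 83.3 MPa

83.3 MPa


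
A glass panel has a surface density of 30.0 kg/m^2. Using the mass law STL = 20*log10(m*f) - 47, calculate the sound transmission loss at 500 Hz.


Mass law: STL = 20 * log10(m * f) - 47
  m * f = 30.0 * 500 = 15000
  log10(15000) = 4.17609
  STL = 20 * 4.17609 - 47 = 83.5218 - 47 = 36.5 dB

36.5 dB


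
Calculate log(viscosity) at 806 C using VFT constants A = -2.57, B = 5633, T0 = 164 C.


VFT equation: log(eta) = A + B / (T - T0)
  T - T0 = 806 - 164 = 642
  B / (T - T0) = 5633 / 642 = 8.774
  log(eta) = -2.57 + 8.774 = 6.204

6.204


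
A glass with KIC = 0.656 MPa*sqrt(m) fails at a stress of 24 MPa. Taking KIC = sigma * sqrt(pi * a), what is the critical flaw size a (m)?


Rearrange KIC = sigma * sqrt(pi * a):
  sqrt(pi * a) = KIC / sigma
  sqrt(pi * a) = 0.656 / 24 = 0.027333
  a = (KIC / sigma)^2 / pi
  a = 0.027333^2 / pi = 0.0002378 m

0.0002378 m


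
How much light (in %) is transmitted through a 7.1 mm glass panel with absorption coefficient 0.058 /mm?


Beer-Lambert law: T = exp(-alpha * thickness)
  exponent = -0.058 * 7.1 = -0.4118
  T = exp(-0.4118) = 0.6625
  Percentage = 0.6625 * 100 = 66.25%

66.25%


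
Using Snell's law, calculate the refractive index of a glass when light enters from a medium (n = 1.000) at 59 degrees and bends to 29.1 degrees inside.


Apply Snell's law: n1 * sin(theta1) = n2 * sin(theta2)
  n2 = n1 * sin(theta1) / sin(theta2)
  sin(59) = 0.857167
  sin(29.1) = 0.486335
  n2 = 1.000 * 0.857167 / 0.486335 = 1.7625

1.7625


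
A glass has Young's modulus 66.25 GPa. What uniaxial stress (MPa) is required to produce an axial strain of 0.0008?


Rearrange E = sigma / epsilon:
  sigma = E * epsilon
  E (MPa) = 66.25 * 1000 = 66250
  sigma = 66250 * 0.0008 = 53.0 MPa

53.0 MPa


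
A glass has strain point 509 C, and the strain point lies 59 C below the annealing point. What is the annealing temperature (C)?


T_anneal = T_strain + gap:
  T_anneal = 509 + 59 = 568 C

568 C


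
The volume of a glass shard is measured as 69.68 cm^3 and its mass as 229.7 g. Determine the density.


Use the definition of density:
  rho = mass / volume
  rho = 229.7 / 69.68 = 3.296 g/cm^3

3.296 g/cm^3


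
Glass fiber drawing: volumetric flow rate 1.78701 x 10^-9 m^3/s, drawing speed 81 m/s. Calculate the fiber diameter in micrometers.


Cross-sectional area from continuity:
  A = Q / v = 1.78701 x 10^-9 / 81 = 2.206185 x 10^-11 m^2
Diameter from circular cross-section:
  d = sqrt(4A / pi) * 10^6 (m -> um)
  d = sqrt(4 * 2.206185 x 10^-11 / pi) * 10^6 = 5.3 um

5.3 um


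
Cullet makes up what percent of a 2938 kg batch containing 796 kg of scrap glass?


Cullet ratio = (cullet mass / total batch mass) * 100
  Ratio = 796 / 2938 * 100 = 27.09%

27.09%


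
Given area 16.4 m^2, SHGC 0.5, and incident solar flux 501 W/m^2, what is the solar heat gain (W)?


Solar heat gain: Q = Area * SHGC * Irradiance
  Q = 16.4 * 0.5 * 501 = 4108.2 W

4108.2 W


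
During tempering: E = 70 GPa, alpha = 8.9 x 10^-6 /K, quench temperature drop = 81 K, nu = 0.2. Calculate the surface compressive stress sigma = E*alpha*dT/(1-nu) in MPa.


Tempering stress: sigma = E * alpha * dT / (1 - nu)
  E (MPa) = 70 * 1000 = 70000
  Numerator = 70000 * (8.9 x 10^-6) * 81 = 50.463
  Denominator = 1 - 0.2 = 0.8
  sigma = 50.463 / 0.8 = 63.1 MPa

63.1 MPa


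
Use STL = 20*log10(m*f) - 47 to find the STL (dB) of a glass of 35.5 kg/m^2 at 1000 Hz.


Mass law: STL = 20 * log10(m * f) - 47
  m * f = 35.5 * 1000 = 35500
  log10(35500) = 4.55023
  STL = 20 * 4.55023 - 47 = 91.0046 - 47 = 44.0 dB

44.0 dB


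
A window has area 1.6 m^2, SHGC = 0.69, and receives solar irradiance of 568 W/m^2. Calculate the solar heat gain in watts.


Solar heat gain: Q = Area * SHGC * Irradiance
  Q = 1.6 * 0.69 * 568 = 627.1 W

627.1 W


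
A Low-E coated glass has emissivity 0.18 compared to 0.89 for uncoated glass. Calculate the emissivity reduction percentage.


Percentage reduction = (1 - coated/uncoated) * 100
  Ratio = 0.18 / 0.89 = 0.2022
  Reduction = (1 - 0.2022) * 100 = 79.8%

79.8%


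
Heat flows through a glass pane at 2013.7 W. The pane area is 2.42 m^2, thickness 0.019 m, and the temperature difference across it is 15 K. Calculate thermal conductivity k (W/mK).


Fourier's law rearranged: k = Q * t / (A * dT)
  Numerator = 2013.7 * 0.019 = 38.2603
  Denominator = 2.42 * 15 = 36.3
  k = 38.2603 / 36.3 = 1.054 W/mK

1.054 W/mK


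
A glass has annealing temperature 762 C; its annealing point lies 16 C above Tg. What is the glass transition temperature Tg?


Rearrange T_anneal = Tg + offset for Tg:
  Tg = T_anneal - offset = 762 - 16 = 746 C

746 C


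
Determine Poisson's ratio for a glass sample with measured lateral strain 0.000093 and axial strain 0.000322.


Poisson's ratio: nu = lateral strain / axial strain
  nu = 0.000093 / 0.000322 = 0.2888

0.2888


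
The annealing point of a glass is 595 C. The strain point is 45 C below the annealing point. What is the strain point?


Strain point = annealing point - difference:
  T_strain = 595 - 45 = 550 C

550 C


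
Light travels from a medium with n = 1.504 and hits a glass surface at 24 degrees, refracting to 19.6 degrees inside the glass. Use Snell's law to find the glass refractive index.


Apply Snell's law: n1 * sin(theta1) = n2 * sin(theta2)
  n2 = n1 * sin(theta1) / sin(theta2)
  sin(24) = 0.406737
  sin(19.6) = 0.335452
  n2 = 1.504 * 0.406737 / 0.335452 = 1.8236

1.8236


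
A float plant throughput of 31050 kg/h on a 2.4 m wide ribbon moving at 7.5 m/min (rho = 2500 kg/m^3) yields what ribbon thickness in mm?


Ribbon cross-section from mass balance:
  Volume rate = throughput / density = 31050 / 2500 = 12.42 m^3/h
  thickness = volume rate / (speed * 60 * width), i.e.
  thickness = throughput / (60 * speed * width * density) * 1000
  thickness = 31050 / (60 * 7.5 * 2.4 * 2500) * 1000 = 11.5 mm

11.5 mm


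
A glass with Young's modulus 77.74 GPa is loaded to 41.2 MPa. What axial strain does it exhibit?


Rearrange E = sigma / epsilon:
  epsilon = sigma / E
  E (MPa) = 77.74 * 1000 = 77740
  epsilon = 41.2 / 77740 = 0.00053

0.00053


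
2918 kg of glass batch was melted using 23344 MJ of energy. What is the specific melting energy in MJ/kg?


Rearrange E = m * s for s:
  s = E / m
  s = 23344 / 2918 = 8.0 MJ/kg

8.0 MJ/kg


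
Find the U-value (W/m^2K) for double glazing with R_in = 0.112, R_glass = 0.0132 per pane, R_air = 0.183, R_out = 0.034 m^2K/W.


Total thermal resistance (series):
  R_total = R_in + R_glass + R_air + R_glass + R_out
  R_total = 0.112 + 0.0132 + 0.183 + 0.0132 + 0.034 = 0.3554 m^2K/W
U-value = 1 / R_total = 1 / 0.3554 = 2.814 W/m^2K

2.814 W/m^2K


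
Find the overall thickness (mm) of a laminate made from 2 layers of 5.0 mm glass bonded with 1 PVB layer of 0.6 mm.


Total thickness = glass contribution + PVB contribution
  Glass: 2 * 5.0 = 10.0 mm
  PVB: 1 * 0.6 = 0.6 mm
  Total = 10.0 + 0.6 = 10.6 mm

10.6 mm


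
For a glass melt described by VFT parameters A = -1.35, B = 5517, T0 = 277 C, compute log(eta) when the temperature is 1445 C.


VFT equation: log(eta) = A + B / (T - T0)
  T - T0 = 1445 - 277 = 1168
  B / (T - T0) = 5517 / 1168 = 4.723
  log(eta) = -1.35 + 4.723 = 3.373

3.373


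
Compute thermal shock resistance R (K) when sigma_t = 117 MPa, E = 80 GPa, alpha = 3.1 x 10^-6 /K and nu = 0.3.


Thermal shock resistance: R = sigma * (1 - nu) / (E * alpha)
  Numerator = 117 * (1 - 0.3) = 81.9
  Denominator = 80 * 1000 * (3.1 x 10^-6) = 0.248
  R = 81.9 / 0.248 = 330.2 K

330.2 K


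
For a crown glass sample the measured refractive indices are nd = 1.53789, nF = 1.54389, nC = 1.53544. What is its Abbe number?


Abbe number formula: Vd = (nd - 1) / (nF - nC)
  nd - 1 = 1.53789 - 1 = 0.53789
  nF - nC = 1.54389 - 1.53544 = 0.00845
  Vd = 0.53789 / 0.00845 = 63.66

63.66


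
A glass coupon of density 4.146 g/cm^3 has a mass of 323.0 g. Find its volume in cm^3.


Rearrange rho = m / V:
  V = m / rho
  V = 323.0 / 4.146 = 77.906 cm^3

77.906 cm^3


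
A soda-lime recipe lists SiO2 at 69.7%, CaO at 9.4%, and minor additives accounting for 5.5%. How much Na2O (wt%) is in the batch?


Pieces sum to 100%:
  Na2O = 100 - (SiO2 + CaO + others)
  Na2O = 100 - (69.7 + 9.4 + 5.5) = 15.4%

15.4%


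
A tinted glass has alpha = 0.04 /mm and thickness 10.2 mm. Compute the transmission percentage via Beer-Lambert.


Beer-Lambert law: T = exp(-alpha * thickness)
  exponent = -0.04 * 10.2 = -0.408
  T = exp(-0.408) = 0.665
  Percentage = 0.665 * 100 = 66.5%

66.5%


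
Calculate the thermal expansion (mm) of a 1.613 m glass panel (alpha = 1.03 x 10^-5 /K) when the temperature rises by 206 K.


Thermal expansion formula: dL = alpha * L0 * dT
  dL = (1.03 x 10^-5) * 1.613 * 206 = 0.00342246 m
Convert to mm: 0.00342246 * 1000 = 3.4225 mm

3.4225 mm


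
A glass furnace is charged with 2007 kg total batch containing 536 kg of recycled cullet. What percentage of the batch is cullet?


Cullet ratio = (cullet mass / total batch mass) * 100
  Ratio = 536 / 2007 * 100 = 26.71%

26.71%


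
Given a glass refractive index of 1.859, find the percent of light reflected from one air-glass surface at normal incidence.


Fresnel reflectance at normal incidence:
  R = ((n - 1)/(n + 1))^2
  (n - 1)/(n + 1) = (1.859 - 1)/(1.859 + 1) = 0.300455
  R = 0.300455^2 = 0.0902732
  R(%) = 0.0902732 * 100 = 9.027%

9.027%


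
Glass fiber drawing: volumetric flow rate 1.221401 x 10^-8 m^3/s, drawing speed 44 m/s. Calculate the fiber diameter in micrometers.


Cross-sectional area from continuity:
  A = Q / v = 1.221401 x 10^-8 / 44 = 2.775911 x 10^-10 m^2
Diameter from circular cross-section:
  d = sqrt(4A / pi) * 10^6 (m -> um)
  d = sqrt(4 * 2.775911 x 10^-10 / pi) * 10^6 = 18.8 um

18.8 um


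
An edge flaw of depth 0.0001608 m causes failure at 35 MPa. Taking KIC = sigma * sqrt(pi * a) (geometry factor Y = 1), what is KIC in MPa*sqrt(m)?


Fracture toughness: KIC = sigma * sqrt(pi * a)
  pi * a = pi * 0.0001608 = 0.000505168
  sqrt(pi * a) = 0.022476
  KIC = 35 * 0.022476 = 0.787 MPa*sqrt(m)

0.787 MPa*sqrt(m)


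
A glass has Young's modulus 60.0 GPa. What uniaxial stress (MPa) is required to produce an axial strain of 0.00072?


Rearrange E = sigma / epsilon:
  sigma = E * epsilon
  E (MPa) = 60.0 * 1000 = 60000
  sigma = 60000 * 0.00072 = 43.2 MPa

43.2 MPa


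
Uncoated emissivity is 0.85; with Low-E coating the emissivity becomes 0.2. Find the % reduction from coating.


Percentage reduction = (1 - coated/uncoated) * 100
  Ratio = 0.2 / 0.85 = 0.2353
  Reduction = (1 - 0.2353) * 100 = 76.5%

76.5%


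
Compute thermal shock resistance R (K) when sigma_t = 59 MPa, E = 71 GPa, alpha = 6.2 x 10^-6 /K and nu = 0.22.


Thermal shock resistance: R = sigma * (1 - nu) / (E * alpha)
  Numerator = 59 * (1 - 0.22) = 46.02
  Denominator = 71 * 1000 * (6.2 x 10^-6) = 0.4402
  R = 46.02 / 0.4402 = 104.5 K

104.5 K


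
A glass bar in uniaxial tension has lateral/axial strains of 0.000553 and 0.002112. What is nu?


Poisson's ratio: nu = lateral strain / axial strain
  nu = 0.000553 / 0.002112 = 0.2618

0.2618


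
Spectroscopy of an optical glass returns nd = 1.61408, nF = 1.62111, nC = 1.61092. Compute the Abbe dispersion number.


Abbe number formula: Vd = (nd - 1) / (nF - nC)
  nd - 1 = 1.61408 - 1 = 0.61408
  nF - nC = 1.62111 - 1.61092 = 0.01019
  Vd = 0.61408 / 0.01019 = 60.26

60.26


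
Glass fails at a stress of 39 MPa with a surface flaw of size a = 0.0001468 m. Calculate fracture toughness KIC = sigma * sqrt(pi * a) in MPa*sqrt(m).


Fracture toughness: KIC = sigma * sqrt(pi * a)
  pi * a = pi * 0.0001468 = 0.000461186
  sqrt(pi * a) = 0.021475
  KIC = 39 * 0.021475 = 0.838 MPa*sqrt(m)

0.838 MPa*sqrt(m)


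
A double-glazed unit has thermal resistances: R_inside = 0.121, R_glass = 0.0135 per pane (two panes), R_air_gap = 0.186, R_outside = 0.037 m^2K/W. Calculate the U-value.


Total thermal resistance (series):
  R_total = R_in + R_glass + R_air + R_glass + R_out
  R_total = 0.121 + 0.0135 + 0.186 + 0.0135 + 0.037 = 0.371 m^2K/W
U-value = 1 / R_total = 1 / 0.371 = 2.695 W/m^2K

2.695 W/m^2K


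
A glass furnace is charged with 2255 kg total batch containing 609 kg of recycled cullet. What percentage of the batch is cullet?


Cullet ratio = (cullet mass / total batch mass) * 100
  Ratio = 609 / 2255 * 100 = 27.01%

27.01%


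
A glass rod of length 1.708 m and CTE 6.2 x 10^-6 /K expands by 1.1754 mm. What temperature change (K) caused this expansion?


Rearrange dL = alpha * L0 * dT for dT:
  dT = dL / (alpha * L0)
  dL (m) = 1.1754 / 1000 = 0.0011754
  dT = 0.0011754 / ((6.2 x 10^-6) * 1.708) = 111.0 K

111.0 K


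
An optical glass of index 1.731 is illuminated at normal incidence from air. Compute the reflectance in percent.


Fresnel reflectance at normal incidence:
  R = ((n - 1)/(n + 1))^2
  (n - 1)/(n + 1) = (1.731 - 1)/(1.731 + 1) = 0.267668
  R = 0.267668^2 = 0.0716462
  R(%) = 0.0716462 * 100 = 7.165%

7.165%


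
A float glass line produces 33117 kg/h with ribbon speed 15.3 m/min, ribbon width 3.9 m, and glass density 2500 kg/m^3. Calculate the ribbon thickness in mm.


Ribbon cross-section from mass balance:
  Volume rate = throughput / density = 33117 / 2500 = 13.2468 m^3/h
  thickness = volume rate / (speed * 60 * width), i.e.
  thickness = throughput / (60 * speed * width * density) * 1000
  thickness = 33117 / (60 * 15.3 * 3.9 * 2500) * 1000 = 3.7 mm

3.7 mm


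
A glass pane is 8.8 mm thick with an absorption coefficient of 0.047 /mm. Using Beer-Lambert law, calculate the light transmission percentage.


Beer-Lambert law: T = exp(-alpha * thickness)
  exponent = -0.047 * 8.8 = -0.4136
  T = exp(-0.4136) = 0.6613
  Percentage = 0.6613 * 100 = 66.13%

66.13%


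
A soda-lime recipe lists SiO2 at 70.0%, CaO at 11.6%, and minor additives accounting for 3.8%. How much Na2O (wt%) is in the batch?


Pieces sum to 100%:
  Na2O = 100 - (SiO2 + CaO + others)
  Na2O = 100 - (70.0 + 11.6 + 3.8) = 14.6%

14.6%


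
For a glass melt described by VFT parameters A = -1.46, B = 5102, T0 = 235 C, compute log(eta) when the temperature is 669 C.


VFT equation: log(eta) = A + B / (T - T0)
  T - T0 = 669 - 235 = 434
  B / (T - T0) = 5102 / 434 = 11.756
  log(eta) = -1.46 + 11.756 = 10.296

10.296


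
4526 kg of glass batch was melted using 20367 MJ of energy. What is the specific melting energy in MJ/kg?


Rearrange E = m * s for s:
  s = E / m
  s = 20367 / 4526 = 4.5 MJ/kg

4.5 MJ/kg
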